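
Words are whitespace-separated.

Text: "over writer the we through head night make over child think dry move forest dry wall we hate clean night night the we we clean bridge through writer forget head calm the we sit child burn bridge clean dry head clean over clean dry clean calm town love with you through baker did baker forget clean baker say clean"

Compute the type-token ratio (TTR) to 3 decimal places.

0.475

N = 59 tokens, V = 28 types.
TTR = V / N = 28 / 59 = 0.475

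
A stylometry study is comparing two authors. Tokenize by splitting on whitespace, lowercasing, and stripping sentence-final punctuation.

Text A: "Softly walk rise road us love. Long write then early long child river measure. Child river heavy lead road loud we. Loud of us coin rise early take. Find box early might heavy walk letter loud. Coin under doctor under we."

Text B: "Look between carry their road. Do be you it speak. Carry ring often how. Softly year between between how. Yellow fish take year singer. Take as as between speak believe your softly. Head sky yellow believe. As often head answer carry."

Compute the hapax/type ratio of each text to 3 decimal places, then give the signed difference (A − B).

A: hapax=13, V=26, ratio=0.500
B: hapax=13, V=25, ratio=0.520
Difference = 0.500 − 0.520 = -0.020

-0.020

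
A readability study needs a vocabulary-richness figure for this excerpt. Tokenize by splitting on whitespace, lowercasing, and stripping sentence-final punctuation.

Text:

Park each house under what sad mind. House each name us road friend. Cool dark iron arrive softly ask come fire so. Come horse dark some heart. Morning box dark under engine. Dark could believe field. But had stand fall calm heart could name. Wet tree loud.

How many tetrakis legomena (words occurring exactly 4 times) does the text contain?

1

Frequencies: dark:4, each:2, house:2, under:2, name:2, come:2, heart:2, could:2, park:1, what:1, sad:1, mind:1, us:1, road:1, friend:1, cool:1, iron:1, arrive:1, softly:1, ask:1, … (17 more, each freq 1)
Words with frequency 4: dark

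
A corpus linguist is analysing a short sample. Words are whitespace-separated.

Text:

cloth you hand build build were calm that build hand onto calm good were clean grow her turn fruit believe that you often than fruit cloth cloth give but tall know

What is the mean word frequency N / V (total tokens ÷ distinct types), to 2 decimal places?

N = 31 tokens, V = 21 types.
Mean frequency = N / V = 31 / 21 = 1.48

1.48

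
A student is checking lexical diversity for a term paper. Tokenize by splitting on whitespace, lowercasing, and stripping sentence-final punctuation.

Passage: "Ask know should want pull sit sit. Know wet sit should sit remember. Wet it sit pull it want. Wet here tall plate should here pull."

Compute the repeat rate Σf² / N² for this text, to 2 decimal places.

Frequencies: sit:5, should:3, pull:3, wet:3, know:2, want:2, it:2, here:2, ask:1, remember:1, tall:1, plate:1
Σf² = 72; N² = 676
Repeat rate = 72 / 676 = 0.11

0.11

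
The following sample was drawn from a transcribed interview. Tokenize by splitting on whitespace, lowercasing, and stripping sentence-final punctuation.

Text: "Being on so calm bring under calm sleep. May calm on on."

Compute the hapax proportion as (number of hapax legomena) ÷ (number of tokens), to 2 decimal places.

Frequencies: on:3, calm:3, being:1, so:1, bring:1, under:1, sleep:1, may:1
Hapax count = 6; token count = 12.
Ratio = 6 / 12 = 0.50

0.50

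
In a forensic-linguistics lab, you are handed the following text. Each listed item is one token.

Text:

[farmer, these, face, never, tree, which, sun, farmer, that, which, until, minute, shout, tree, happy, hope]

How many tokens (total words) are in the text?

16

Tokens: farmer, these, face, never, tree, which, sun, farmer, that, which, until, minute, shout, tree, happy, hope
N = 16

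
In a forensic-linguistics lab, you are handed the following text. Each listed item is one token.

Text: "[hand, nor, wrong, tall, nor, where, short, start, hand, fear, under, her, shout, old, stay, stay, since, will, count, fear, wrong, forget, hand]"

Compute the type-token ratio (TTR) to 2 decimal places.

0.74

N = 23 tokens, V = 17 types.
TTR = V / N = 17 / 23 = 0.74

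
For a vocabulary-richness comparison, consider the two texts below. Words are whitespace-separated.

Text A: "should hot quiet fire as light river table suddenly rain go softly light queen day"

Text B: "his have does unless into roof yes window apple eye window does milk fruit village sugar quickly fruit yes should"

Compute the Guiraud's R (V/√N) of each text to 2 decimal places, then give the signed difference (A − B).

A: V=14, N=15, R=3.61
B: V=16, N=20, R=3.58
Difference = 3.61 − 3.58 = 0.03

0.03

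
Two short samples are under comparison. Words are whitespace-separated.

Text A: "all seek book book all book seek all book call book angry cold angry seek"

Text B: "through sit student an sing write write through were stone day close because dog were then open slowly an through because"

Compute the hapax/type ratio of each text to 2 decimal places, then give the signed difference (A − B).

A: hapax=2, V=6, ratio=0.33
B: hapax=10, V=15, ratio=0.67
Difference = 0.33 − 0.67 = -0.34

-0.34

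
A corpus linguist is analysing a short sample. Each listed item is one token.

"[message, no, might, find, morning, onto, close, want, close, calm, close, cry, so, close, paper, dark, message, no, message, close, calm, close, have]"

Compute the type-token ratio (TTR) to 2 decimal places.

N = 23 tokens, V = 14 types.
TTR = V / N = 14 / 23 = 0.61

0.61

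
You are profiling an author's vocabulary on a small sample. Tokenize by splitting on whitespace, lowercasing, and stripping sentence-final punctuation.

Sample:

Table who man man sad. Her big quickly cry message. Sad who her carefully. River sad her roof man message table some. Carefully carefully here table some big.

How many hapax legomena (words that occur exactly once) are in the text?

5

Frequencies: table:3, man:3, sad:3, her:3, carefully:3, who:2, big:2, message:2, some:2, quickly:1, cry:1, river:1, roof:1, here:1
Hapax (freq=1): cry, here, quickly, river, roof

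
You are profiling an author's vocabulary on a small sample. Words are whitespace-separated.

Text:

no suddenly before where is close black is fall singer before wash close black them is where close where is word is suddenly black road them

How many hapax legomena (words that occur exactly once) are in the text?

Frequencies: is:5, where:3, close:3, black:3, suddenly:2, before:2, them:2, no:1, fall:1, singer:1, wash:1, word:1, road:1
Hapax (freq=1): fall, no, road, singer, wash, word

6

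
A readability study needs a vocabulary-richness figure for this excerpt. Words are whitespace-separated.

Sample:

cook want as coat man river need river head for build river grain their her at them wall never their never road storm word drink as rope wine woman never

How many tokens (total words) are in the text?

30

Tokens: cook, want, as, coat, man, river, need, river, head, for, build, river, grain, their, her, at, them, wall, never, their, never, road, storm, word, drink, as, rope, wine, woman, never
N = 30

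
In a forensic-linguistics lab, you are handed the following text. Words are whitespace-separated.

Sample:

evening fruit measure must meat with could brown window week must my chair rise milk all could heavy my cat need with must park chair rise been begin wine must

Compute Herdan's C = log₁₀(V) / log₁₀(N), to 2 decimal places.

N = 30, V = 22.
log₁₀(V) = 1.342423, log₁₀(N) = 1.477121
C = 1.342423 / 1.477121 = 0.91

0.91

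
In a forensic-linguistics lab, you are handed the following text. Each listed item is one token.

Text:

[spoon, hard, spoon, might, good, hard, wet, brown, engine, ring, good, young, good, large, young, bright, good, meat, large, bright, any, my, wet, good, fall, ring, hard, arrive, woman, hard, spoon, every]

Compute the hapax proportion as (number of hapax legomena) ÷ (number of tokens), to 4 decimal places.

Frequencies: good:5, hard:4, spoon:3, wet:2, ring:2, young:2, large:2, bright:2, might:1, brown:1, engine:1, meat:1, any:1, my:1, fall:1, arrive:1, woman:1, every:1
Hapax count = 10; token count = 32.
Ratio = 10 / 32 = 0.3125

0.3125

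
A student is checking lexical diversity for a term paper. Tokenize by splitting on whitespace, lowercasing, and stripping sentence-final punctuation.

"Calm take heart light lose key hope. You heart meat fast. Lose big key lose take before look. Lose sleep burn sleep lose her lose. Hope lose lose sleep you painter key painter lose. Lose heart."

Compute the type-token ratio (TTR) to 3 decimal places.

0.472

N = 36 tokens, V = 17 types.
TTR = V / N = 17 / 36 = 0.472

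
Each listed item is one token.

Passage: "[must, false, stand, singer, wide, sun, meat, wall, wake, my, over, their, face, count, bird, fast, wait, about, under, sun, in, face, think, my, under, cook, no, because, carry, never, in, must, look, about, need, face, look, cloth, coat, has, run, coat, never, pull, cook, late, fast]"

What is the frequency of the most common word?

Frequencies: face:3, must:2, sun:2, my:2, fast:2, about:2, under:2, in:2, cook:2, never:2, look:2, coat:2, false:1, stand:1, singer:1, wide:1, meat:1, wall:1, wake:1, over:1, … (14 more, each freq 1)
Most common: 'face' with frequency 3.

3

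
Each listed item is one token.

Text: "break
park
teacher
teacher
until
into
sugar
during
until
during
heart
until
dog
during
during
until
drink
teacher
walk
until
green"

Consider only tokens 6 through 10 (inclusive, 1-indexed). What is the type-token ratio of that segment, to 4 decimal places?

Segment tokens 6–10: into, sugar, during, until, during
Segment N = 5, segment V = 4.
TTR = 4 / 5 = 0.8000

0.8000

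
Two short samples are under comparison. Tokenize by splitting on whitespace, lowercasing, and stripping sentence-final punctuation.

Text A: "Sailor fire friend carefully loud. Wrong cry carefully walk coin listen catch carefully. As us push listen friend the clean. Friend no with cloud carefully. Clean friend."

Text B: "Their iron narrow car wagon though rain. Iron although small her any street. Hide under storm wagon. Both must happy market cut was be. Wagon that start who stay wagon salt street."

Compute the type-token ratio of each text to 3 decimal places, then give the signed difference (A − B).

-0.140

TTR(A) = 19/27 = 0.704
TTR(B) = 27/32 = 0.844
Difference = 0.704 − 0.844 = -0.140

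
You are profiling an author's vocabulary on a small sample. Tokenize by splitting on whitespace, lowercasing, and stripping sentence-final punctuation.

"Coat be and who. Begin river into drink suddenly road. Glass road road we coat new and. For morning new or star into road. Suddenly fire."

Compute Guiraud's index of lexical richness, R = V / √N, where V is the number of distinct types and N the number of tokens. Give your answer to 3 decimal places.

N = 26, V = 18.
√N = 5.099020
R = 18 / 5.099020 = 3.530

3.530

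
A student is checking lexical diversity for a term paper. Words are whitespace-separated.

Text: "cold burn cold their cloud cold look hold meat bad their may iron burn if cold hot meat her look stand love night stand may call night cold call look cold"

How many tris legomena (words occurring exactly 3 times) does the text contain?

Frequencies: cold:6, look:3, burn:2, their:2, meat:2, may:2, stand:2, night:2, call:2, cloud:1, hold:1, bad:1, iron:1, if:1, hot:1, her:1, love:1
Words with frequency 3: look

1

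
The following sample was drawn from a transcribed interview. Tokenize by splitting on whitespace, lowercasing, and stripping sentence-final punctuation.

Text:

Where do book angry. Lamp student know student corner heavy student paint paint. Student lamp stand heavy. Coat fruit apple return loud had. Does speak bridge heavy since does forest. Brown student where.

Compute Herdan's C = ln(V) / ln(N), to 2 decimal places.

0.90

N = 33, V = 23.
ln(V) = 3.135494, ln(N) = 3.496508
C = 3.135494 / 3.496508 = 0.90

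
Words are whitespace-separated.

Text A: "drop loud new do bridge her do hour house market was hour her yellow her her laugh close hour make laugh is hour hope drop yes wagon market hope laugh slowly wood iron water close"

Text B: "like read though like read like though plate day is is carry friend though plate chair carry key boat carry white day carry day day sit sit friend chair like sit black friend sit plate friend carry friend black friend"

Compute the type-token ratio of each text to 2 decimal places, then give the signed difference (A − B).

TTR(A) = 22/35 = 0.63
TTR(B) = 14/40 = 0.35
Difference = 0.63 − 0.35 = 0.28

0.28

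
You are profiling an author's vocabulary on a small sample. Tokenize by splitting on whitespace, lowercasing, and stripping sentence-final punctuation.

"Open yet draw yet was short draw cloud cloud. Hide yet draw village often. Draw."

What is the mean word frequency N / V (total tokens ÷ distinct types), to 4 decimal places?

N = 15 tokens, V = 9 types.
Mean frequency = N / V = 15 / 9 = 1.6667

1.6667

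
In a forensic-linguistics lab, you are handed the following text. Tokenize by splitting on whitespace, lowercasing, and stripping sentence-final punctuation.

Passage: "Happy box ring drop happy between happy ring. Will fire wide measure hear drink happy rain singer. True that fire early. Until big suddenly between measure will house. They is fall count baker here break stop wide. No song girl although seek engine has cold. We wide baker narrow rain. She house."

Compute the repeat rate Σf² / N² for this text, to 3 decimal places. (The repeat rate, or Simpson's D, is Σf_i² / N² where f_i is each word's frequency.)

Frequencies: happy:4, wide:3, ring:2, between:2, will:2, fire:2, measure:2, rain:2, house:2, baker:2, box:1, drop:1, hear:1, drink:1, singer:1, true:1, that:1, early:1, until:1, big:1, … (19 more, each freq 1)
Σf² = 86; N² = 2704
Repeat rate = 86 / 2704 = 0.032

0.032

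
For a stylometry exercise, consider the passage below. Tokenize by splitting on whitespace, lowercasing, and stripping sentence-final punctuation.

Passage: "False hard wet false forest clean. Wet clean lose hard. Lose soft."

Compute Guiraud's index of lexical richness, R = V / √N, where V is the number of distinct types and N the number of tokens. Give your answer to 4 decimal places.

N = 12, V = 7.
√N = 3.464102
R = 7 / 3.464102 = 2.0207

2.0207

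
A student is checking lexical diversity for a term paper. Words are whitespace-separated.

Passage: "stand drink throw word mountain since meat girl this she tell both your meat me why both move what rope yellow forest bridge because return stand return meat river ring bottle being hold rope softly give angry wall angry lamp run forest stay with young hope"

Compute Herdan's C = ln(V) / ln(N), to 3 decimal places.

N = 46, V = 38.
ln(V) = 3.637586, ln(N) = 3.828641
C = 3.637586 / 3.828641 = 0.950

0.950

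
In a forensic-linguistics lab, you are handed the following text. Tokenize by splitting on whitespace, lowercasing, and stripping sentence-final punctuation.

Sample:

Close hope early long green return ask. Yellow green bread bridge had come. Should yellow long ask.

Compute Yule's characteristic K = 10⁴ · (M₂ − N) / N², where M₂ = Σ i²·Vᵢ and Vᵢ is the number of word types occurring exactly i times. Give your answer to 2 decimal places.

Frequencies: long:2, green:2, ask:2, yellow:2, close:1, hope:1, early:1, return:1, bread:1, bridge:1, had:1, come:1, should:1
N = 17. Frequency spectrum: V_1=9, V_2=4
M₂ = 1²·9 + 2²·4 = 25
K = 10000 × (25 − 17) / 17² = 276.82

276.82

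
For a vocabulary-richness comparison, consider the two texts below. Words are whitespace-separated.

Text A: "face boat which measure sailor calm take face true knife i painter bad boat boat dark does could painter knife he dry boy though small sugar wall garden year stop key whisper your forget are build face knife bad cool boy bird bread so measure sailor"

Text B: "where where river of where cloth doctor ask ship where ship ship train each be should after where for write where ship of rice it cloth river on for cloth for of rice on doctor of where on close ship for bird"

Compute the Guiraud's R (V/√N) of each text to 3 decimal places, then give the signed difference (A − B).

A: V=35, N=46, R=5.160
B: V=19, N=42, R=2.932
Difference = 5.160 − 2.932 = 2.228

2.228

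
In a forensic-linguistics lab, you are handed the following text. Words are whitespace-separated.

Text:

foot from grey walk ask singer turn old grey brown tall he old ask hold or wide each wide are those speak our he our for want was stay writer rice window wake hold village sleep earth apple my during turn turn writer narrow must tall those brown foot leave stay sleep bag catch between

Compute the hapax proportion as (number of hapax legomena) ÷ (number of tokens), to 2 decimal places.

Frequencies: turn:3, foot:2, grey:2, ask:2, old:2, brown:2, tall:2, he:2, hold:2, wide:2, those:2, our:2, stay:2, writer:2, sleep:2, from:1, walk:1, singer:1, or:1, each:1, … (19 more, each freq 1)
Hapax count = 24; token count = 55.
Ratio = 24 / 55 = 0.44

0.44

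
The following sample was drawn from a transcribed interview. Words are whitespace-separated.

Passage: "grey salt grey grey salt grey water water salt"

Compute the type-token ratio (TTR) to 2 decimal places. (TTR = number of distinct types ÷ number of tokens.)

N = 9 tokens, V = 3 types.
TTR = V / N = 3 / 9 = 0.33

0.33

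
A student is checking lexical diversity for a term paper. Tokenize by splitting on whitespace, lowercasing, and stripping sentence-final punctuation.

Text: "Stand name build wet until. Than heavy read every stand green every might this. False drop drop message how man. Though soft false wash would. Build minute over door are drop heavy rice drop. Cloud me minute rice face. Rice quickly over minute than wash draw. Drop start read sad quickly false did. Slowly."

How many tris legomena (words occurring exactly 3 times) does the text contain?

3

Frequencies: drop:5, false:3, minute:3, rice:3, stand:2, build:2, than:2, heavy:2, read:2, every:2, wash:2, over:2, quickly:2, name:1, wet:1, until:1, green:1, might:1, this:1, message:1, … (15 more, each freq 1)
Words with frequency 3: false, minute, rice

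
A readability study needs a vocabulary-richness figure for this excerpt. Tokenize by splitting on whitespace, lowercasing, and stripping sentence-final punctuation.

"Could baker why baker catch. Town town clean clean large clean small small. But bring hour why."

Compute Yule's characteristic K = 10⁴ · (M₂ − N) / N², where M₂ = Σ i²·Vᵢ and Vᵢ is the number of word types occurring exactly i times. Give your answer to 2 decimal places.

Frequencies: clean:3, baker:2, why:2, town:2, small:2, could:1, catch:1, large:1, but:1, bring:1, hour:1
N = 17. Frequency spectrum: V_1=6, V_2=4, V_3=1
M₂ = 1²·6 + 2²·4 + 3²·1 = 31
K = 10000 × (31 − 17) / 17² = 484.43

484.43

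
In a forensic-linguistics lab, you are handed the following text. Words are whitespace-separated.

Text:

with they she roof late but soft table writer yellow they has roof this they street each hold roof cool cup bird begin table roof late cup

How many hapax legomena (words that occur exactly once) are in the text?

Frequencies: roof:4, they:3, late:2, table:2, cup:2, with:1, she:1, but:1, soft:1, writer:1, yellow:1, has:1, this:1, street:1, each:1, hold:1, cool:1, bird:1, begin:1
Hapax (freq=1): begin, bird, but, cool, each, has, hold, she, soft, street, this, with, writer, yellow

14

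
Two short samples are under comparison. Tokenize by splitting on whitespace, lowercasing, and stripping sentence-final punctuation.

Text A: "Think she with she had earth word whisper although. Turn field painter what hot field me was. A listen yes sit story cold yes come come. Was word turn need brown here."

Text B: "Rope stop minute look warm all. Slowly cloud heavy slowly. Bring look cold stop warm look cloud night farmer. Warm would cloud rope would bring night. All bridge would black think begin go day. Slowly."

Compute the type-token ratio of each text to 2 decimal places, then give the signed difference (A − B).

0.21

TTR(A) = 25/32 = 0.78
TTR(B) = 20/35 = 0.57
Difference = 0.78 − 0.57 = 0.21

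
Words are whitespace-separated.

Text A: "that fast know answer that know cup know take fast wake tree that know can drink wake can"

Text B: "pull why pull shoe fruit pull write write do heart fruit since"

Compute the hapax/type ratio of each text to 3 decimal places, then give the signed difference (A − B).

-0.125

A: hapax=5, V=10, ratio=0.500
B: hapax=5, V=8, ratio=0.625
Difference = 0.500 − 0.625 = -0.125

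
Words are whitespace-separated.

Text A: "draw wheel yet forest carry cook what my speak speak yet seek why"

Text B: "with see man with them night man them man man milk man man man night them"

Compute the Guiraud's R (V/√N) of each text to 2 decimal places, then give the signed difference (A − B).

A: V=11, N=13, R=3.05
B: V=6, N=16, R=1.50
Difference = 3.05 − 1.50 = 1.55

1.55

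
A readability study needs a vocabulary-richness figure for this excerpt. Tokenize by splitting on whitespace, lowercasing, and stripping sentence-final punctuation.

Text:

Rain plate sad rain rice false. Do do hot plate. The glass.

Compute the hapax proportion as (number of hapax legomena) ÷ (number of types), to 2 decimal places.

0.67

Frequencies: rain:2, plate:2, do:2, sad:1, rice:1, false:1, hot:1, the:1, glass:1
Hapax count = 6; type count = 9.
Ratio = 6 / 9 = 0.67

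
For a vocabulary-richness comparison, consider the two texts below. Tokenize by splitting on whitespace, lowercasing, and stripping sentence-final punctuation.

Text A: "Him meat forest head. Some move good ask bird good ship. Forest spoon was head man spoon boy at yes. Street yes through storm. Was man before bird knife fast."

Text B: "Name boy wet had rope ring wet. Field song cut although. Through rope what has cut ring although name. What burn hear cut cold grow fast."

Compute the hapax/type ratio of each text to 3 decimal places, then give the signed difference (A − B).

A: hapax=14, V=22, ratio=0.636
B: hapax=11, V=18, ratio=0.611
Difference = 0.636 − 0.611 = 0.025

0.025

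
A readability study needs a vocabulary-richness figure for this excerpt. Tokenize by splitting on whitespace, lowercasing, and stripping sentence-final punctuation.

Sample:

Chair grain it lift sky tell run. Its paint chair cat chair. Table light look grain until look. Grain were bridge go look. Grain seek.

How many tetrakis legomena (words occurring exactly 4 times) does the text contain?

Frequencies: grain:4, chair:3, look:3, it:1, lift:1, sky:1, tell:1, run:1, its:1, paint:1, cat:1, table:1, light:1, until:1, were:1, bridge:1, go:1, seek:1
Words with frequency 4: grain

1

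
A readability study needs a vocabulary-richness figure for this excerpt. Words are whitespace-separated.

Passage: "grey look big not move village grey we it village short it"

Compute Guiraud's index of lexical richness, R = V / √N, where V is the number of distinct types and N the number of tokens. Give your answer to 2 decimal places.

2.60

N = 12, V = 9.
√N = 3.464102
R = 9 / 3.464102 = 2.60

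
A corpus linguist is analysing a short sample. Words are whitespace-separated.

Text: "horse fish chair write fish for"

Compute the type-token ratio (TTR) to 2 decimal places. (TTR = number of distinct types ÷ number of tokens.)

0.83

N = 6 tokens, V = 5 types.
TTR = V / N = 5 / 6 = 0.83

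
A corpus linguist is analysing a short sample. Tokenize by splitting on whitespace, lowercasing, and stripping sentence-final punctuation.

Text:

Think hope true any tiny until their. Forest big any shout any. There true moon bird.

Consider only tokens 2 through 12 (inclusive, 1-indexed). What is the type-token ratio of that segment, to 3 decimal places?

0.818

Segment tokens 2–12: hope, true, any, tiny, until, their, forest, big, any, shout, any
Segment N = 11, segment V = 9.
TTR = 9 / 11 = 0.818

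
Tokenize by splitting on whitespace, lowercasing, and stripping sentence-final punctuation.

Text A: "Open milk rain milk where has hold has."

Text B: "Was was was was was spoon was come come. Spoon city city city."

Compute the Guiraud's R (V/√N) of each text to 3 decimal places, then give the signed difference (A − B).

A: V=6, N=8, R=2.121
B: V=4, N=13, R=1.109
Difference = 2.121 − 1.109 = 1.012

1.012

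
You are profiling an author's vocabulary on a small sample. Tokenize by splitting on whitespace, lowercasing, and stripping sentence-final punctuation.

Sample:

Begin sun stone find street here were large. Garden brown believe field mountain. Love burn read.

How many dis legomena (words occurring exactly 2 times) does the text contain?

Frequencies: begin:1, sun:1, stone:1, find:1, street:1, here:1, were:1, large:1, garden:1, brown:1, believe:1, field:1, mountain:1, love:1, burn:1, read:1
Words with frequency 2: (none)

0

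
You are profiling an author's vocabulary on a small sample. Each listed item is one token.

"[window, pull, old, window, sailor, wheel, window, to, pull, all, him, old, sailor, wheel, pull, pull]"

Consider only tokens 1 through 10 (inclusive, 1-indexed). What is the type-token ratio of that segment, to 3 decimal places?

0.700

Segment tokens 1–10: window, pull, old, window, sailor, wheel, window, to, pull, all
Segment N = 10, segment V = 7.
TTR = 7 / 10 = 0.700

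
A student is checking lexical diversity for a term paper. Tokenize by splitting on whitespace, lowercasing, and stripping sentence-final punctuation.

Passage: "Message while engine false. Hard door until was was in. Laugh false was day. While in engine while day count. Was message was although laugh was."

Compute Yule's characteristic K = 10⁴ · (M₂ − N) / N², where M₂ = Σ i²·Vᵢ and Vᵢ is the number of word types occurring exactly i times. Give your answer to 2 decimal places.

Frequencies: was:6, while:3, message:2, engine:2, false:2, in:2, laugh:2, day:2, hard:1, door:1, until:1, count:1, although:1
N = 26. Frequency spectrum: V_1=5, V_2=6, V_3=1, V_6=1
M₂ = 1²·5 + 2²·6 + 3²·1 + 6²·1 = 74
K = 10000 × (74 − 26) / 26² = 710.06

710.06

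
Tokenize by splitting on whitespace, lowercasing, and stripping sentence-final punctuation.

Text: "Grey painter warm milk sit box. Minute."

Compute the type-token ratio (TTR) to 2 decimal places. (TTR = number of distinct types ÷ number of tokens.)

1.00

N = 7 tokens, V = 7 types.
TTR = V / N = 7 / 7 = 1.00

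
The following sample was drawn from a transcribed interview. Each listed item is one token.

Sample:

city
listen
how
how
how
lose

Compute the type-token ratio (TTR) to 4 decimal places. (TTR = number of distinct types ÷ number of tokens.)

0.6667

N = 6 tokens, V = 4 types.
TTR = V / N = 4 / 6 = 0.6667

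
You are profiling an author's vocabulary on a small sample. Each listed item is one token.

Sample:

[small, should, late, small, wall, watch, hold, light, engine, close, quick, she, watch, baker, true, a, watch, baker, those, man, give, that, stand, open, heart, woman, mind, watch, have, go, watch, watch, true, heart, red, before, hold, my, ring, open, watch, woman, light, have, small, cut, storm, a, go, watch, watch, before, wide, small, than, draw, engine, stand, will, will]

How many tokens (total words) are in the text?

60

Tokens: small, should, late, small, wall, watch, hold, light, engine, close, quick, she, watch, baker, true, a, watch, baker, those, man, give, that, stand, open, heart, woman, mind, watch, have, go, watch, watch, true, heart, red, before, hold, my, ring, open, watch, woman, light, have, small, cut, storm, a, go, watch, watch, before, wide, small, than, draw, engine, stand, will, will
N = 60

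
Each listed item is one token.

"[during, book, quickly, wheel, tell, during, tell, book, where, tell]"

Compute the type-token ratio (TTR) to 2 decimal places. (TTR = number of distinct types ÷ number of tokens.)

0.60

N = 10 tokens, V = 6 types.
TTR = V / N = 6 / 10 = 0.60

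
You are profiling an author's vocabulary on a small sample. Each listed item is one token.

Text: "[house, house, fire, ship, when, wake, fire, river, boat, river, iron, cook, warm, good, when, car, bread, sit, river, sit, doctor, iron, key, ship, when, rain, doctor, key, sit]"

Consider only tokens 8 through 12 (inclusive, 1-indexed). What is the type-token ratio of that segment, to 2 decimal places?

Segment tokens 8–12: river, boat, river, iron, cook
Segment N = 5, segment V = 4.
TTR = 4 / 5 = 0.80

0.80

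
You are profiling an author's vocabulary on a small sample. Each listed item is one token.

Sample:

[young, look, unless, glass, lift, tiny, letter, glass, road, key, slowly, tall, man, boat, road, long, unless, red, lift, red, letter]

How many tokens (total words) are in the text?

Tokens: young, look, unless, glass, lift, tiny, letter, glass, road, key, slowly, tall, man, boat, road, long, unless, red, lift, red, letter
N = 21

21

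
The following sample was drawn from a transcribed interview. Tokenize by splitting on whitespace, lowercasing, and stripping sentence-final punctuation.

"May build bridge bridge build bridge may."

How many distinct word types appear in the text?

3

Distinct types: {bridge, build, may}
V = 3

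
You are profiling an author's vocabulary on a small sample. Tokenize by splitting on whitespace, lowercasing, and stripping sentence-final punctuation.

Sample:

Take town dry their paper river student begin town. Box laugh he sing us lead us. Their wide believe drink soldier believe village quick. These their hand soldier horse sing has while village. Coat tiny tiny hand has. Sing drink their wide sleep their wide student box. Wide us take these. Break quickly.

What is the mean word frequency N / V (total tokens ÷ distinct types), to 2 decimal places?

1.77

N = 53 tokens, V = 30 types.
Mean frequency = N / V = 53 / 30 = 1.77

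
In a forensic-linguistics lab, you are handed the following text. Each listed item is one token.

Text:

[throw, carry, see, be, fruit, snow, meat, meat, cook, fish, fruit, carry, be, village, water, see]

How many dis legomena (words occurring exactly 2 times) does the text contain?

5

Frequencies: carry:2, see:2, be:2, fruit:2, meat:2, throw:1, snow:1, cook:1, fish:1, village:1, water:1
Words with frequency 2: be, carry, fruit, meat, see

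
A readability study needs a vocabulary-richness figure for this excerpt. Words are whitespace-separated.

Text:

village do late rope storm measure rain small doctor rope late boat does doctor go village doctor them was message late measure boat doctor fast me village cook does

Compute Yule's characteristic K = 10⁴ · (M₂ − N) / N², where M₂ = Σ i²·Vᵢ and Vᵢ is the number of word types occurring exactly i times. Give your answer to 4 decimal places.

380.4994

Frequencies: doctor:4, village:3, late:3, rope:2, measure:2, boat:2, does:2, do:1, storm:1, rain:1, small:1, go:1, them:1, was:1, message:1, fast:1, me:1, cook:1
N = 29. Frequency spectrum: V_1=11, V_2=4, V_3=2, V_4=1
M₂ = 1²·11 + 2²·4 + 3²·2 + 4²·1 = 61
K = 10000 × (61 − 29) / 29² = 380.4994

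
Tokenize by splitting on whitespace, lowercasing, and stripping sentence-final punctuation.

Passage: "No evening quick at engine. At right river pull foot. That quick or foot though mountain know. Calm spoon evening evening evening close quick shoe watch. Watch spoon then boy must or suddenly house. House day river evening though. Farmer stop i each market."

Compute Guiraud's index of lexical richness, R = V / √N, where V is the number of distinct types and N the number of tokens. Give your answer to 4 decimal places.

N = 44, V = 30.
√N = 6.633250
R = 30 / 6.633250 = 4.5227

4.5227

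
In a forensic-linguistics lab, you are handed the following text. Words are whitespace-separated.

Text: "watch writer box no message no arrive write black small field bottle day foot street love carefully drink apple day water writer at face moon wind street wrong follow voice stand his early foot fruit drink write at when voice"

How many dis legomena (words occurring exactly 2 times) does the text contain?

Frequencies: writer:2, no:2, write:2, day:2, foot:2, street:2, drink:2, at:2, voice:2, watch:1, box:1, message:1, arrive:1, black:1, small:1, field:1, bottle:1, love:1, carefully:1, apple:1, … (11 more, each freq 1)
Words with frequency 2: at, day, drink, foot, no, street, voice, write, writer

9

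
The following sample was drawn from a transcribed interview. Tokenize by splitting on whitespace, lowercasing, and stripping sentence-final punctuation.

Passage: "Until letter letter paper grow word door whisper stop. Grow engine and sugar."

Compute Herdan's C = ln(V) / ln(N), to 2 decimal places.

N = 13, V = 11.
ln(V) = 2.397895, ln(N) = 2.564949
C = 2.397895 / 2.564949 = 0.93

0.93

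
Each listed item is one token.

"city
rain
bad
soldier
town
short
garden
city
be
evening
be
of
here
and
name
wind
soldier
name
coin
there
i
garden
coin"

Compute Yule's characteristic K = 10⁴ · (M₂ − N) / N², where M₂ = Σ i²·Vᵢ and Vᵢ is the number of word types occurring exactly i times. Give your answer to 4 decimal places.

226.8431

Frequencies: city:2, soldier:2, garden:2, be:2, name:2, coin:2, rain:1, bad:1, town:1, short:1, evening:1, of:1, here:1, and:1, wind:1, there:1, i:1
N = 23. Frequency spectrum: V_1=11, V_2=6
M₂ = 1²·11 + 2²·6 = 35
K = 10000 × (35 − 23) / 23² = 226.8431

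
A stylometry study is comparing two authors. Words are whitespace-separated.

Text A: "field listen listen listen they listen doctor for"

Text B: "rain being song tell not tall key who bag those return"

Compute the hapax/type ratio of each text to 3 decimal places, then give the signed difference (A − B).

A: hapax=4, V=5, ratio=0.800
B: hapax=11, V=11, ratio=1.000
Difference = 0.800 − 1.000 = -0.200

-0.200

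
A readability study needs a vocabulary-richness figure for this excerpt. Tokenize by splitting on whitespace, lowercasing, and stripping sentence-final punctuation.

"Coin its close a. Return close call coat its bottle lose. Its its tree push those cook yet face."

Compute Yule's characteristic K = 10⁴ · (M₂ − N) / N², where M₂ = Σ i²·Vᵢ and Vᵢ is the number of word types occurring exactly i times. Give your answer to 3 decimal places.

387.812

Frequencies: its:4, close:2, coin:1, a:1, return:1, call:1, coat:1, bottle:1, lose:1, tree:1, push:1, those:1, cook:1, yet:1, face:1
N = 19. Frequency spectrum: V_1=13, V_2=1, V_4=1
M₂ = 1²·13 + 2²·1 + 4²·1 = 33
K = 10000 × (33 − 19) / 19² = 387.812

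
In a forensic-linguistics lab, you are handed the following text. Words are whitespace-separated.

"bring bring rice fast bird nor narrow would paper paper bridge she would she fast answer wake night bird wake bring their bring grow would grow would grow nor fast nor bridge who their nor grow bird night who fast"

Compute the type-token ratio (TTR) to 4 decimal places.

0.4000

N = 40 tokens, V = 16 types.
TTR = V / N = 16 / 40 = 0.4000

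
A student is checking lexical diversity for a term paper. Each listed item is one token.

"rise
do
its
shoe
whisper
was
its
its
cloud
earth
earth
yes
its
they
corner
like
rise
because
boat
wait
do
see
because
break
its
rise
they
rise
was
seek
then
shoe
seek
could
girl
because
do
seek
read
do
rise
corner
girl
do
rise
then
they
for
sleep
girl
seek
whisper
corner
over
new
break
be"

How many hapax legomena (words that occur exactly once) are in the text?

Frequencies: rise:6, do:5, its:5, seek:4, they:3, corner:3, because:3, girl:3, shoe:2, whisper:2, was:2, earth:2, break:2, then:2, cloud:1, yes:1, like:1, boat:1, wait:1, see:1, … (7 more, each freq 1)
Hapax (freq=1): be, boat, cloud, could, for, like, new, over, read, see, sleep, wait, yes

13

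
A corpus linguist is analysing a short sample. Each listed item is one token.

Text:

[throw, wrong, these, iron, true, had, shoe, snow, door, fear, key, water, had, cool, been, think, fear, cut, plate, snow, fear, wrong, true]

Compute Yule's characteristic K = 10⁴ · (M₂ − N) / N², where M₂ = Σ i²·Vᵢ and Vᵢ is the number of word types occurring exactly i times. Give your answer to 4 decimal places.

264.6503

Frequencies: fear:3, wrong:2, true:2, had:2, snow:2, throw:1, these:1, iron:1, shoe:1, door:1, key:1, water:1, cool:1, been:1, think:1, cut:1, plate:1
N = 23. Frequency spectrum: V_1=12, V_2=4, V_3=1
M₂ = 1²·12 + 2²·4 + 3²·1 = 37
K = 10000 × (37 − 23) / 23² = 264.6503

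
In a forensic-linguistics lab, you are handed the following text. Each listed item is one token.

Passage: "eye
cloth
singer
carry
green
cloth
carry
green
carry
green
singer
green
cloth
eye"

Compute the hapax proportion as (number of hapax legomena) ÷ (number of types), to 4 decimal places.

0.0000

Frequencies: green:4, cloth:3, carry:3, eye:2, singer:2
Hapax count = 0; type count = 5.
Ratio = 0 / 5 = 0.0000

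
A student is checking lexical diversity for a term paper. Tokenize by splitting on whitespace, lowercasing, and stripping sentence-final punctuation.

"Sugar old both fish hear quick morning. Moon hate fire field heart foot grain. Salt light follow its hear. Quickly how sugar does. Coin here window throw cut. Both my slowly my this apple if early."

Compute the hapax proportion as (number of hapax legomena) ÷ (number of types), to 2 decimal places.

Frequencies: sugar:2, both:2, hear:2, my:2, old:1, fish:1, quick:1, morning:1, moon:1, hate:1, fire:1, field:1, heart:1, foot:1, grain:1, salt:1, light:1, follow:1, its:1, quickly:1, … (12 more, each freq 1)
Hapax count = 28; type count = 32.
Ratio = 28 / 32 = 0.88

0.88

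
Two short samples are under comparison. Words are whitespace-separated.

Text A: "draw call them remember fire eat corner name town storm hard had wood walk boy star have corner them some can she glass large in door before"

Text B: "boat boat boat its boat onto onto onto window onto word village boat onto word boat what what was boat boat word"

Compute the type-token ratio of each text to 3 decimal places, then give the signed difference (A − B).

TTR(A) = 25/27 = 0.926
TTR(B) = 8/22 = 0.364
Difference = 0.926 − 0.364 = 0.562

0.562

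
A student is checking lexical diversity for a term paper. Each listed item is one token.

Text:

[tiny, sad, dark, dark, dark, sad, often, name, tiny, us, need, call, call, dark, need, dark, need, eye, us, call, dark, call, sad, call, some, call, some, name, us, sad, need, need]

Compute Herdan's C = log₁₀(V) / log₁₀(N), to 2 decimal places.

N = 32, V = 10.
log₁₀(V) = 1.000000, log₁₀(N) = 1.505150
C = 1.000000 / 1.505150 = 0.66

0.66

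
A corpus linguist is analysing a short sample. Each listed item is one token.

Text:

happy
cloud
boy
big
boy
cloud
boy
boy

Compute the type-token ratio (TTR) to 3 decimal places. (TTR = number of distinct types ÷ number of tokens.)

0.500

N = 8 tokens, V = 4 types.
TTR = V / N = 4 / 8 = 0.500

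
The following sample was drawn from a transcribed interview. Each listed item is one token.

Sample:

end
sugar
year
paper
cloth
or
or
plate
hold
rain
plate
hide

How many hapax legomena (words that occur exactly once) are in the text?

8

Frequencies: or:2, plate:2, end:1, sugar:1, year:1, paper:1, cloth:1, hold:1, rain:1, hide:1
Hapax (freq=1): cloth, end, hide, hold, paper, rain, sugar, year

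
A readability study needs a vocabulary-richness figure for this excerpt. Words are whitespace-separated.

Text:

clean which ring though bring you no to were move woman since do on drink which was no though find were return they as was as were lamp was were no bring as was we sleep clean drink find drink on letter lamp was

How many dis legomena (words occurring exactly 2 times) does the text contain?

7

Frequencies: was:5, were:4, no:3, drink:3, as:3, clean:2, which:2, though:2, bring:2, on:2, find:2, lamp:2, ring:1, you:1, to:1, move:1, woman:1, since:1, do:1, return:1, … (4 more, each freq 1)
Words with frequency 2: bring, clean, find, lamp, on, though, which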